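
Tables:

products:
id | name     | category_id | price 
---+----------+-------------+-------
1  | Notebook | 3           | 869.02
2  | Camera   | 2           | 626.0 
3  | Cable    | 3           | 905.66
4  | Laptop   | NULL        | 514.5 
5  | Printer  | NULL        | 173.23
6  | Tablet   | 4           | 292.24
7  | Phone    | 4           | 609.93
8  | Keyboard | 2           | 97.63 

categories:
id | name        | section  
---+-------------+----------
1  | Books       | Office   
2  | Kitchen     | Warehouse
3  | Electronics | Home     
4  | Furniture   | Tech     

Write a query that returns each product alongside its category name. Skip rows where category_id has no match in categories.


INNER JOIN keeps only products rows whose category_id matches an id in categories. Walk through each product:
  - product 1 (Notebook): category_id=3 -> matches Electronics
  - product 2 (Camera): category_id=2 -> matches Kitchen
  - product 3 (Cable): category_id=3 -> matches Electronics
  - product 4 (Laptop): category_id=NULL, no match -> dropped
  - product 5 (Printer): category_id=NULL, no match -> dropped
  - product 6 (Tablet): category_id=4 -> matches Furniture
  - product 7 (Phone): category_id=4 -> matches Furniture
  - product 8 (Keyboard): category_id=2 -> matches Kitchen
So 2 of 8 rows are dropped.

SQL:
SELECT a.name, b.name AS category
FROM products a
INNER JOIN categories b ON a.category_id = b.id

Result:
name     | category   
---------+------------
Notebook | Electronics
Camera   | Kitchen    
Cable    | Electronics
Tablet   | Furniture  
Phone    | Furniture  
Keyboard | Kitchen    


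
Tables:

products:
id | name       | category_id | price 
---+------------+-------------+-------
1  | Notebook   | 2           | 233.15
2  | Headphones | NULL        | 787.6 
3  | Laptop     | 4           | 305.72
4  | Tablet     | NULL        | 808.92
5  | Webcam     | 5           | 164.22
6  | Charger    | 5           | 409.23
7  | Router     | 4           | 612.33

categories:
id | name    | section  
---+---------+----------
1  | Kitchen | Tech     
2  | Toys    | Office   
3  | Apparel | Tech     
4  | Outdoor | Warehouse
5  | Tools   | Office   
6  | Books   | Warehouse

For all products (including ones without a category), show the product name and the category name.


LEFT JOIN keeps every row from products (the left table); where category_id has no match in categories, the category columns become NULL. Walk through each product:
  - product 1 (Notebook): category_id=2 -> matches Toys
  - product 2 (Headphones): category_id=NULL, no match -> kept with NULL
  - product 3 (Laptop): category_id=4 -> matches Outdoor
  - product 4 (Tablet): category_id=NULL, no match -> kept with NULL
  - product 5 (Webcam): category_id=5 -> matches Tools
  - product 6 (Charger): category_id=5 -> matches Tools
  - product 7 (Router): category_id=4 -> matches Outdoor
All 7 rows appear; 2 have NULL category.

SQL:
SELECT a.name, b.name AS category
FROM products a
LEFT JOIN categories b ON a.category_id = b.id

Result:
name       | category
-----------+---------
Notebook   | Toys    
Headphones | NULL    
Laptop     | Outdoor 
Tablet     | NULL    
Webcam     | Tools   
Charger    | Tools   
Router     | Outdoor 


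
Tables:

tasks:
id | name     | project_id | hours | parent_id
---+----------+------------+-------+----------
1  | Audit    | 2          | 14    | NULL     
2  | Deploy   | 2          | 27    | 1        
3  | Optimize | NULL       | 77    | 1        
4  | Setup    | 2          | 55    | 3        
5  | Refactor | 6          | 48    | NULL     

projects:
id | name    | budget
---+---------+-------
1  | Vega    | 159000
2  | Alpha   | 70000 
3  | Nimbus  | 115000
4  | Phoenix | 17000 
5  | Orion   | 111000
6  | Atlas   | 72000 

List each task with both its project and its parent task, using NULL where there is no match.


Two LEFT JOINs from the same base table tasks: one to projects via project_id, one to tasks itself via parent_id. Both are LEFT so every task is preserved.
Match against projects:
  - task 1 (Audit): project_id=2 -> matches Alpha
  - task 2 (Deploy): project_id=2 -> matches Alpha
  - task 3 (Optimize): project_id=NULL, no match -> kept with NULL
  - task 4 (Setup): project_id=2 -> matches Alpha
  - task 5 (Refactor): project_id=6 -> matches Atlas
Match against tasks (self):
  - task 1 (Audit): parent_id=NULL -> NULL
  - task 2 (Deploy): parent_id=1 -> Audit
  - task 3 (Optimize): parent_id=1 -> Audit
  - task 4 (Setup): parent_id=3 -> Optimize
  - task 5 (Refactor): parent_id=NULL -> NULL

SQL:
SELECT a.name, b.name AS project, c.name AS parent
FROM tasks a
LEFT JOIN projects b ON a.project_id = b.id
LEFT JOIN tasks c ON a.parent_id = c.id

Result:
name     | project | parent  
---------+---------+---------
Audit    | Alpha   | NULL    
Deploy   | Alpha   | Audit   
Optimize | NULL    | Audit   
Setup    | Alpha   | Optimize
Refactor | Atlas   | NULL    


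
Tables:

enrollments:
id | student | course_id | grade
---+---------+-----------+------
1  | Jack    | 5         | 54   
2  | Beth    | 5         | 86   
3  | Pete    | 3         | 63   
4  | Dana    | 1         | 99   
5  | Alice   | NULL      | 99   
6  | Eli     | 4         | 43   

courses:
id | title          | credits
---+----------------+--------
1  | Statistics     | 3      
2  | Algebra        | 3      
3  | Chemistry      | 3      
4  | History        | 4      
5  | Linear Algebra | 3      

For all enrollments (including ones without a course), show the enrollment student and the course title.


LEFT JOIN keeps every row from enrollments (the left table); where course_id has no match in courses, the course columns become NULL. Walk through each enrollment:
  - enrollment 1 (Jack): course_id=5 -> matches Linear Algebra
  - enrollment 2 (Beth): course_id=5 -> matches Linear Algebra
  - enrollment 3 (Pete): course_id=3 -> matches Chemistry
  - enrollment 4 (Dana): course_id=1 -> matches Statistics
  - enrollment 5 (Alice): course_id=NULL, no match -> kept with NULL
  - enrollment 6 (Eli): course_id=4 -> matches History
All 6 rows appear; 1 has NULL course.

SQL:
SELECT a.student, b.title AS course
FROM enrollments a
LEFT JOIN courses b ON a.course_id = b.id

Result:
student | course        
--------+---------------
Jack    | Linear Algebra
Beth    | Linear Algebra
Pete    | Chemistry     
Dana    | Statistics    
Alice   | NULL          
Eli     | History       


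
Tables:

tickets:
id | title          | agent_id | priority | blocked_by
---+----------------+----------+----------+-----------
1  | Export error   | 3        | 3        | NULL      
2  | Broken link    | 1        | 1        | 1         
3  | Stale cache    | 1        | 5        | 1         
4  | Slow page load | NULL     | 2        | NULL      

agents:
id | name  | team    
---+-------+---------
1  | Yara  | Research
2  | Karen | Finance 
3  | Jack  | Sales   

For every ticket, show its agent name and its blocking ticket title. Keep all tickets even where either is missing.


Two LEFT JOINs from the same base table tickets: one to agents via agent_id, one to tickets itself via blocked_by. Both are LEFT so every ticket is preserved.
Match against agents:
  - ticket 1 (Export error): agent_id=3 -> matches Jack
  - ticket 2 (Broken link): agent_id=1 -> matches Yara
  - ticket 3 (Stale cache): agent_id=1 -> matches Yara
  - ticket 4 (Slow page load): agent_id=NULL, no match -> kept with NULL
Match against tickets (self):
  - ticket 1 (Export error): blocked_by=NULL -> NULL
  - ticket 2 (Broken link): blocked_by=1 -> Export error
  - ticket 3 (Stale cache): blocked_by=1 -> Export error
  - ticket 4 (Slow page load): blocked_by=NULL -> NULL

SQL:
SELECT a.title, b.name AS agent, c.title AS blocked_by
FROM tickets a
LEFT JOIN agents b ON a.agent_id = b.id
LEFT JOIN tickets c ON a.blocked_by = c.id

Result:
title          | agent | blocked_by  
---------------+-------+-------------
Export error   | Jack  | NULL        
Broken link    | Yara  | Export error
Stale cache    | Yara  | Export error
Slow page load | NULL  | NULL        


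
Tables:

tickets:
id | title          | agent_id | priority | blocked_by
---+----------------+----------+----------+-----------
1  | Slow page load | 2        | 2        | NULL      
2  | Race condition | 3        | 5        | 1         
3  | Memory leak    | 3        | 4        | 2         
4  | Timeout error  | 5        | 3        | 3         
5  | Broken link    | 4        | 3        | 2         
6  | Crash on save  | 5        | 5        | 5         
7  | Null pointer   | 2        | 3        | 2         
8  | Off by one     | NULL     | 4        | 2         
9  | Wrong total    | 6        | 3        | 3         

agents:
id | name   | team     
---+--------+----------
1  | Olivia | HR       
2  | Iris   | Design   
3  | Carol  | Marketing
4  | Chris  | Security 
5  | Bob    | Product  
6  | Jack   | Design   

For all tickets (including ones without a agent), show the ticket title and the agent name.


LEFT JOIN keeps every row from tickets (the left table); where agent_id has no match in agents, the agent columns become NULL. Walk through each ticket:
  - ticket 1 (Slow page load): agent_id=2 -> matches Iris
  - ticket 2 (Race condition): agent_id=3 -> matches Carol
  - ticket 3 (Memory leak): agent_id=3 -> matches Carol
  - ticket 4 (Timeout error): agent_id=5 -> matches Bob
  - ticket 5 (Broken link): agent_id=4 -> matches Chris
  - ticket 6 (Crash on save): agent_id=5 -> matches Bob
  - ticket 7 (Null pointer): agent_id=2 -> matches Iris
  - ticket 8 (Off by one): agent_id=NULL, no match -> kept with NULL
  - ticket 9 (Wrong total): agent_id=6 -> matches Jack
All 9 rows appear; 1 has NULL agent.

SQL:
SELECT a.title, b.name AS agent
FROM tickets a
LEFT JOIN agents b ON a.agent_id = b.id

Result:
title          | agent
---------------+------
Slow page load | Iris 
Race condition | Carol
Memory leak    | Carol
Timeout error  | Bob  
Broken link    | Chris
Crash on save  | Bob  
Null pointer   | Iris 
Off by one     | NULL 
Wrong total    | Jack 


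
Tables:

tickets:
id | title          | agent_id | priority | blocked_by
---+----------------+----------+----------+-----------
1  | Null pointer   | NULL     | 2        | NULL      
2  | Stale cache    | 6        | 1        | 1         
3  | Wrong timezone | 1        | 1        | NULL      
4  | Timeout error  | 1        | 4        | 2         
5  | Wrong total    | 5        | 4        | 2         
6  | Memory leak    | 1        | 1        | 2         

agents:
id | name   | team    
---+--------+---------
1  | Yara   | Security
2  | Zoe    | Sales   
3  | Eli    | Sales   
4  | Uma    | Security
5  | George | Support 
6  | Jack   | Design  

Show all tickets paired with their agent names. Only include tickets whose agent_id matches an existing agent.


INNER JOIN keeps only tickets rows whose agent_id matches an id in agents. Walk through each ticket:
  - ticket 1 (Null pointer): agent_id=NULL, no match -> dropped
  - ticket 2 (Stale cache): agent_id=6 -> matches Jack
  - ticket 3 (Wrong timezone): agent_id=1 -> matches Yara
  - ticket 4 (Timeout error): agent_id=1 -> matches Yara
  - ticket 5 (Wrong total): agent_id=5 -> matches George
  - ticket 6 (Memory leak): agent_id=1 -> matches Yara
So 1 of 6 rows is dropped.

SQL:
SELECT a.title, b.name AS agent
FROM tickets a
INNER JOIN agents b ON a.agent_id = b.id

Result:
title          | agent 
---------------+-------
Stale cache    | Jack  
Wrong timezone | Yara  
Timeout error  | Yara  
Wrong total    | George
Memory leak    | Yara  


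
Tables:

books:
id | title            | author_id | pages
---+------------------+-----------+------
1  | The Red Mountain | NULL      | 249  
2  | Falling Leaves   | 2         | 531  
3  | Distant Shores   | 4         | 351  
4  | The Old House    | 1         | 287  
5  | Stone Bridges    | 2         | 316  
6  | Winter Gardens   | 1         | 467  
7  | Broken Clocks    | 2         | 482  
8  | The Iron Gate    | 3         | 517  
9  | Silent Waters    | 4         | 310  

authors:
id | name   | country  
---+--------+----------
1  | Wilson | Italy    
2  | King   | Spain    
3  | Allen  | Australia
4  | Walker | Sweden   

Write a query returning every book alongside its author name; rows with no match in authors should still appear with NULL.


LEFT JOIN keeps every row from books (the left table); where author_id has no match in authors, the author columns become NULL. Walk through each book:
  - book 1 (The Red Mountain): author_id=NULL, no match -> kept with NULL
  - book 2 (Falling Leaves): author_id=2 -> matches King
  - book 3 (Distant Shores): author_id=4 -> matches Walker
  - book 4 (The Old House): author_id=1 -> matches Wilson
  - book 5 (Stone Bridges): author_id=2 -> matches King
  - book 6 (Winter Gardens): author_id=1 -> matches Wilson
  - book 7 (Broken Clocks): author_id=2 -> matches King
  - book 8 (The Iron Gate): author_id=3 -> matches Allen
  - book 9 (Silent Waters): author_id=4 -> matches Walker
All 9 rows appear; 1 has NULL author.

SQL:
SELECT a.title, b.name AS author
FROM books a
LEFT JOIN authors b ON a.author_id = b.id

Result:
title            | author
-----------------+-------
The Red Mountain | NULL  
Falling Leaves   | King  
Distant Shores   | Walker
The Old House    | Wilson
Stone Bridges    | King  
Winter Gardens   | Wilson
Broken Clocks    | King  
The Iron Gate    | Allen 
Silent Waters    | Walker


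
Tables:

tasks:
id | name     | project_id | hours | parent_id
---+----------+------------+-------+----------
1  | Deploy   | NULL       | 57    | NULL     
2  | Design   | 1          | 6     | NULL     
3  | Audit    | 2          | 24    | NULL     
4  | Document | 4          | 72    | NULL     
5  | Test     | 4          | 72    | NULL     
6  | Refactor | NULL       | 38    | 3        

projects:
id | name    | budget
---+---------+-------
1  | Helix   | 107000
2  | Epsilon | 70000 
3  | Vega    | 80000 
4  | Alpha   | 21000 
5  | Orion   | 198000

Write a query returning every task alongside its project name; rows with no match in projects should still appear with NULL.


LEFT JOIN keeps every row from tasks (the left table); where project_id has no match in projects, the project columns become NULL. Walk through each task:
  - task 1 (Deploy): project_id=NULL, no match -> kept with NULL
  - task 2 (Design): project_id=1 -> matches Helix
  - task 3 (Audit): project_id=2 -> matches Epsilon
  - task 4 (Document): project_id=4 -> matches Alpha
  - task 5 (Test): project_id=4 -> matches Alpha
  - task 6 (Refactor): project_id=NULL, no match -> kept with NULL
All 6 rows appear; 2 have NULL project.

SQL:
SELECT a.name, b.name AS project
FROM tasks a
LEFT JOIN projects b ON a.project_id = b.id

Result:
name     | project
---------+--------
Deploy   | NULL   
Design   | Helix  
Audit    | Epsilon
Document | Alpha  
Test     | Alpha  
Refactor | NULL   


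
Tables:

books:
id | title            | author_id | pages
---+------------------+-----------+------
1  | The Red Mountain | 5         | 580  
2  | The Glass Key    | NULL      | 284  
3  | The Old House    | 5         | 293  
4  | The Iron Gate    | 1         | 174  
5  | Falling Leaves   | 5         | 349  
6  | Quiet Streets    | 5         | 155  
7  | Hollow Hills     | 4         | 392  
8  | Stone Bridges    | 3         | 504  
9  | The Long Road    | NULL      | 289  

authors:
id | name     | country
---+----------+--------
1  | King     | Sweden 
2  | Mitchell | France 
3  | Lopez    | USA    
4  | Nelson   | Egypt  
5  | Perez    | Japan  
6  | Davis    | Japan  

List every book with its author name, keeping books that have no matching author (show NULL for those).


LEFT JOIN keeps every row from books (the left table); where author_id has no match in authors, the author columns become NULL. Walk through each book:
  - book 1 (The Red Mountain): author_id=5 -> matches Perez
  - book 2 (The Glass Key): author_id=NULL, no match -> kept with NULL
  - book 3 (The Old House): author_id=5 -> matches Perez
  - book 4 (The Iron Gate): author_id=1 -> matches King
  - book 5 (Falling Leaves): author_id=5 -> matches Perez
  - book 6 (Quiet Streets): author_id=5 -> matches Perez
  - book 7 (Hollow Hills): author_id=4 -> matches Nelson
  - book 8 (Stone Bridges): author_id=3 -> matches Lopez
  - book 9 (The Long Road): author_id=NULL, no match -> kept with NULL
All 9 rows appear; 2 have NULL author.

SQL:
SELECT a.title, b.name AS author
FROM books a
LEFT JOIN authors b ON a.author_id = b.id

Result:
title            | author
-----------------+-------
The Red Mountain | Perez 
The Glass Key    | NULL  
The Old House    | Perez 
The Iron Gate    | King  
Falling Leaves   | Perez 
Quiet Streets    | Perez 
Hollow Hills     | Nelson
Stone Bridges    | Lopez 
The Long Road    | NULL  


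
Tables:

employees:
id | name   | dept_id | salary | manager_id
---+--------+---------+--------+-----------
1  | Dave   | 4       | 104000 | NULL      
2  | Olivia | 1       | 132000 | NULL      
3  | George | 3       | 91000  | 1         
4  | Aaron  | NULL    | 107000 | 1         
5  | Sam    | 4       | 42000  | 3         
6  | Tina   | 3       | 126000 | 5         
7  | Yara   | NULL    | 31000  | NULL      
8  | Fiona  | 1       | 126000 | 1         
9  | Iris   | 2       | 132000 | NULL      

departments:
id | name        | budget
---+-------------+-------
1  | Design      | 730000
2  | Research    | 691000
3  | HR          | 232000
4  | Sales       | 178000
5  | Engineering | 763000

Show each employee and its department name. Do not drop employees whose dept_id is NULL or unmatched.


LEFT JOIN keeps every row from employees (the left table); where dept_id has no match in departments, the department columns become NULL. Walk through each employee:
  - employee 1 (Dave): dept_id=4 -> matches Sales
  - employee 2 (Olivia): dept_id=1 -> matches Design
  - employee 3 (George): dept_id=3 -> matches HR
  - employee 4 (Aaron): dept_id=NULL, no match -> kept with NULL
  - employee 5 (Sam): dept_id=4 -> matches Sales
  - employee 6 (Tina): dept_id=3 -> matches HR
  - employee 7 (Yara): dept_id=NULL, no match -> kept with NULL
  - employee 8 (Fiona): dept_id=1 -> matches Design
  - employee 9 (Iris): dept_id=2 -> matches Research
All 9 rows appear; 2 have NULL department.

SQL:
SELECT a.name, b.name AS department
FROM employees a
LEFT JOIN departments b ON a.dept_id = b.id

Result:
name   | department
-------+-----------
Dave   | Sales     
Olivia | Design    
George | HR        
Aaron  | NULL      
Sam    | Sales     
Tina   | HR        
Yara   | NULL      
Fiona  | Design    
Iris   | Research  


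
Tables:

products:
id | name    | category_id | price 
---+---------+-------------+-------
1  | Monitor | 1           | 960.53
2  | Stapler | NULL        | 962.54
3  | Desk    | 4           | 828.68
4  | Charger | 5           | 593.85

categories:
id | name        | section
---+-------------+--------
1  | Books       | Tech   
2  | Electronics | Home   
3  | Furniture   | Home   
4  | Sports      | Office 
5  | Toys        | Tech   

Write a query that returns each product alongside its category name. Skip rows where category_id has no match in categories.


INNER JOIN keeps only products rows whose category_id matches an id in categories. Walk through each product:
  - product 1 (Monitor): category_id=1 -> matches Books
  - product 2 (Stapler): category_id=NULL, no match -> dropped
  - product 3 (Desk): category_id=4 -> matches Sports
  - product 4 (Charger): category_id=5 -> matches Toys
So 1 of 4 rows is dropped.

SQL:
SELECT a.name, b.name AS category
FROM products a
INNER JOIN categories b ON a.category_id = b.id

Result:
name    | category
--------+---------
Monitor | Books   
Desk    | Sports  
Charger | Toys    


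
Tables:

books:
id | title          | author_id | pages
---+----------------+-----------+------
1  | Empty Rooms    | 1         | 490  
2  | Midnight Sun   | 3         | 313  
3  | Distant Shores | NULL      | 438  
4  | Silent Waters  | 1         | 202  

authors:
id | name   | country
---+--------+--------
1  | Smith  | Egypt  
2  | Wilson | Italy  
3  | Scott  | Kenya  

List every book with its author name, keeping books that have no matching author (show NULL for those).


LEFT JOIN keeps every row from books (the left table); where author_id has no match in authors, the author columns become NULL. Walk through each book:
  - book 1 (Empty Rooms): author_id=1 -> matches Smith
  - book 2 (Midnight Sun): author_id=3 -> matches Scott
  - book 3 (Distant Shores): author_id=NULL, no match -> kept with NULL
  - book 4 (Silent Waters): author_id=1 -> matches Smith
All 4 rows appear; 1 has NULL author.

SQL:
SELECT a.title, b.name AS author
FROM books a
LEFT JOIN authors b ON a.author_id = b.id

Result:
title          | author
---------------+-------
Empty Rooms    | Smith 
Midnight Sun   | Scott 
Distant Shores | NULL  
Silent Waters  | Smith 


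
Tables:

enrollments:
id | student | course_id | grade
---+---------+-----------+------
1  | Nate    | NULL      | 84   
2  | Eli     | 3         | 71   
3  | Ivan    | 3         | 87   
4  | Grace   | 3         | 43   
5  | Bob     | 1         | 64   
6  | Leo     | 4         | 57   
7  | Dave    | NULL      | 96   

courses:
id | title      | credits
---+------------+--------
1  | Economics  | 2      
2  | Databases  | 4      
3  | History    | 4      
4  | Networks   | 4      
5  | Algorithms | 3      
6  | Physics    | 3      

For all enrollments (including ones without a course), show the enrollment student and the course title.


LEFT JOIN keeps every row from enrollments (the left table); where course_id has no match in courses, the course columns become NULL. Walk through each enrollment:
  - enrollment 1 (Nate): course_id=NULL, no match -> kept with NULL
  - enrollment 2 (Eli): course_id=3 -> matches History
  - enrollment 3 (Ivan): course_id=3 -> matches History
  - enrollment 4 (Grace): course_id=3 -> matches History
  - enrollment 5 (Bob): course_id=1 -> matches Economics
  - enrollment 6 (Leo): course_id=4 -> matches Networks
  - enrollment 7 (Dave): course_id=NULL, no match -> kept with NULL
All 7 rows appear; 2 have NULL course.

SQL:
SELECT a.student, b.title AS course
FROM enrollments a
LEFT JOIN courses b ON a.course_id = b.id

Result:
student | course   
--------+----------
Nate    | NULL     
Eli     | History  
Ivan    | History  
Grace   | History  
Bob     | Economics
Leo     | Networks 
Dave    | NULL     


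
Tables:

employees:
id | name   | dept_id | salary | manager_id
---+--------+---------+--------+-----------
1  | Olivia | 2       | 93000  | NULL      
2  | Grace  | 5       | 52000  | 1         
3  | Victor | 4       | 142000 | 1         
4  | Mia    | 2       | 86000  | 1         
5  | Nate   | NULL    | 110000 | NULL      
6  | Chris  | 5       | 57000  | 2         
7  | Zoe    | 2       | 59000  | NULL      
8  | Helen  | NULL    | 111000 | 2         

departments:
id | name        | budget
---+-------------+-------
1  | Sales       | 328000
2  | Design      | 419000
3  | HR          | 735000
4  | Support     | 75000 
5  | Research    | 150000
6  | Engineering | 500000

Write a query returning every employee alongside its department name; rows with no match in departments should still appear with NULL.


LEFT JOIN keeps every row from employees (the left table); where dept_id has no match in departments, the department columns become NULL. Walk through each employee:
  - employee 1 (Olivia): dept_id=2 -> matches Design
  - employee 2 (Grace): dept_id=5 -> matches Research
  - employee 3 (Victor): dept_id=4 -> matches Support
  - employee 4 (Mia): dept_id=2 -> matches Design
  - employee 5 (Nate): dept_id=NULL, no match -> kept with NULL
  - employee 6 (Chris): dept_id=5 -> matches Research
  - employee 7 (Zoe): dept_id=2 -> matches Design
  - employee 8 (Helen): dept_id=NULL, no match -> kept with NULL
All 8 rows appear; 2 have NULL department.

SQL:
SELECT a.name, b.name AS department
FROM employees a
LEFT JOIN departments b ON a.dept_id = b.id

Result:
name   | department
-------+-----------
Olivia | Design    
Grace  | Research  
Victor | Support   
Mia    | Design    
Nate   | NULL      
Chris  | Research  
Zoe    | Design    
Helen  | NULL      


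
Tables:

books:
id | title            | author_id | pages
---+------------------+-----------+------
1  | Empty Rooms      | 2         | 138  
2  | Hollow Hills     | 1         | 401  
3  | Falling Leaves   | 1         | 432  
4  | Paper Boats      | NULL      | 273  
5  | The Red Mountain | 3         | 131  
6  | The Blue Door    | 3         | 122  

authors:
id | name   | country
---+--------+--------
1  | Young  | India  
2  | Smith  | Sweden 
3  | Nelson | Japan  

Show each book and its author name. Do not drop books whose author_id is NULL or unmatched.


LEFT JOIN keeps every row from books (the left table); where author_id has no match in authors, the author columns become NULL. Walk through each book:
  - book 1 (Empty Rooms): author_id=2 -> matches Smith
  - book 2 (Hollow Hills): author_id=1 -> matches Young
  - book 3 (Falling Leaves): author_id=1 -> matches Young
  - book 4 (Paper Boats): author_id=NULL, no match -> kept with NULL
  - book 5 (The Red Mountain): author_id=3 -> matches Nelson
  - book 6 (The Blue Door): author_id=3 -> matches Nelson
All 6 rows appear; 1 has NULL author.

SQL:
SELECT a.title, b.name AS author
FROM books a
LEFT JOIN authors b ON a.author_id = b.id

Result:
title            | author
-----------------+-------
Empty Rooms      | Smith 
Hollow Hills     | Young 
Falling Leaves   | Young 
Paper Boats      | NULL  
The Red Mountain | Nelson
The Blue Door    | Nelson


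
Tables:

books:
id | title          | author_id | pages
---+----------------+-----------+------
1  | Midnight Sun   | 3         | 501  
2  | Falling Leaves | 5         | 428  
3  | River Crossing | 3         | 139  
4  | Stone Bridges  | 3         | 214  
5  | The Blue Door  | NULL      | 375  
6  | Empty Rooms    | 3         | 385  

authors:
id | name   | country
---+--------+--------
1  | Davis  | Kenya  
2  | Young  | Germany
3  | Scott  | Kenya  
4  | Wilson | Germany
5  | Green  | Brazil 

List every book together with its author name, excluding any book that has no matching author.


INNER JOIN keeps only books rows whose author_id matches an id in authors. Walk through each book:
  - book 1 (Midnight Sun): author_id=3 -> matches Scott
  - book 2 (Falling Leaves): author_id=5 -> matches Green
  - book 3 (River Crossing): author_id=3 -> matches Scott
  - book 4 (Stone Bridges): author_id=3 -> matches Scott
  - book 5 (The Blue Door): author_id=NULL, no match -> dropped
  - book 6 (Empty Rooms): author_id=3 -> matches Scott
So 1 of 6 rows is dropped.

SQL:
SELECT a.title, b.name AS author
FROM books a
INNER JOIN authors b ON a.author_id = b.id

Result:
title          | author
---------------+-------
Midnight Sun   | Scott 
Falling Leaves | Green 
River Crossing | Scott 
Stone Bridges  | Scott 
Empty Rooms    | Scott 


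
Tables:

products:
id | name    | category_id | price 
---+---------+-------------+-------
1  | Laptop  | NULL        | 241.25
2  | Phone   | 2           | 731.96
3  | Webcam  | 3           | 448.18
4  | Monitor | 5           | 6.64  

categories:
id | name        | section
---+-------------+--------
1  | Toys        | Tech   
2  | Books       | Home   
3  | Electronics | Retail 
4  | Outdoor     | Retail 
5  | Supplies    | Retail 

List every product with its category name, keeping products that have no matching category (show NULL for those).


LEFT JOIN keeps every row from products (the left table); where category_id has no match in categories, the category columns become NULL. Walk through each product:
  - product 1 (Laptop): category_id=NULL, no match -> kept with NULL
  - product 2 (Phone): category_id=2 -> matches Books
  - product 3 (Webcam): category_id=3 -> matches Electronics
  - product 4 (Monitor): category_id=5 -> matches Supplies
All 4 rows appear; 1 has NULL category.

SQL:
SELECT a.name, b.name AS category
FROM products a
LEFT JOIN categories b ON a.category_id = b.id

Result:
name    | category   
--------+------------
Laptop  | NULL       
Phone   | Books      
Webcam  | Electronics
Monitor | Supplies   


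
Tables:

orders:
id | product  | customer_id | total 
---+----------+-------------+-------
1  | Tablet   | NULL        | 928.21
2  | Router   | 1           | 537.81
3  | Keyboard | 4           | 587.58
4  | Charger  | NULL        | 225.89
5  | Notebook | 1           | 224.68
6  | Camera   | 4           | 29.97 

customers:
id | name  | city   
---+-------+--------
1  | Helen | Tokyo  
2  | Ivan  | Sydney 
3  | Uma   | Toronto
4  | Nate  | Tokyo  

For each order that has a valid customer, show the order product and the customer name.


INNER JOIN keeps only orders rows whose customer_id matches an id in customers. Walk through each order:
  - order 1 (Tablet): customer_id=NULL, no match -> dropped
  - order 2 (Router): customer_id=1 -> matches Helen
  - order 3 (Keyboard): customer_id=4 -> matches Nate
  - order 4 (Charger): customer_id=NULL, no match -> dropped
  - order 5 (Notebook): customer_id=1 -> matches Helen
  - order 6 (Camera): customer_id=4 -> matches Nate
So 2 of 6 rows are dropped.

SQL:
SELECT a.product, b.name AS customer
FROM orders a
INNER JOIN customers b ON a.customer_id = b.id

Result:
product  | customer
---------+---------
Router   | Helen   
Keyboard | Nate    
Notebook | Helen   
Camera   | Nate    


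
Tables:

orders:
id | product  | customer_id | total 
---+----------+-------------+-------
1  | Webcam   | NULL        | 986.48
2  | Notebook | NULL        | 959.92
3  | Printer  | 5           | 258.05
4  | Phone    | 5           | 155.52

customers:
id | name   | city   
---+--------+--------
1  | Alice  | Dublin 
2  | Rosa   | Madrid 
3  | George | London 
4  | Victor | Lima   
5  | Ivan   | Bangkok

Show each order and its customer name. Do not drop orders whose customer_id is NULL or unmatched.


LEFT JOIN keeps every row from orders (the left table); where customer_id has no match in customers, the customer columns become NULL. Walk through each order:
  - order 1 (Webcam): customer_id=NULL, no match -> kept with NULL
  - order 2 (Notebook): customer_id=NULL, no match -> kept with NULL
  - order 3 (Printer): customer_id=5 -> matches Ivan
  - order 4 (Phone): customer_id=5 -> matches Ivan
All 4 rows appear; 2 have NULL customer.

SQL:
SELECT a.product, b.name AS customer
FROM orders a
LEFT JOIN customers b ON a.customer_id = b.id

Result:
product  | customer
---------+---------
Webcam   | NULL    
Notebook | NULL    
Printer  | Ivan    
Phone    | Ivan    


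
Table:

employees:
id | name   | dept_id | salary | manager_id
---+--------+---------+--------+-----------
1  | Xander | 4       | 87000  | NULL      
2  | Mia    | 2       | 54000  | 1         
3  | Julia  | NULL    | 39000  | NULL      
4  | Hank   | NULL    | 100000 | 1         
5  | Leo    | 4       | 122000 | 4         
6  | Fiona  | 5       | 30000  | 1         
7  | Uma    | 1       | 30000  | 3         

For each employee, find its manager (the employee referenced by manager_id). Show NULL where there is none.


This is a self-join: employees is joined to a second copy of itself, matching each row's manager_id to another row's id. Use LEFT JOIN so rows with manager_id=NULL are kept.
  - employee 1 (Xander): manager_id=NULL -> NULL
  - employee 2 (Mia): manager_id=1 -> Xander
  - employee 3 (Julia): manager_id=NULL -> NULL
  - employee 4 (Hank): manager_id=1 -> Xander
  - employee 5 (Leo): manager_id=4 -> Hank
  - employee 6 (Fiona): manager_id=1 -> Xander
  - employee 7 (Uma): manager_id=3 -> Julia

SQL:
SELECT a.name AS item, b.name AS manager
FROM employees a
LEFT JOIN employees b ON a.manager_id = b.id

Result:
item   | manager
-------+--------
Xander | NULL   
Mia    | Xander 
Julia  | NULL   
Hank   | Xander 
Leo    | Hank   
Fiona  | Xander 
Uma    | Julia  


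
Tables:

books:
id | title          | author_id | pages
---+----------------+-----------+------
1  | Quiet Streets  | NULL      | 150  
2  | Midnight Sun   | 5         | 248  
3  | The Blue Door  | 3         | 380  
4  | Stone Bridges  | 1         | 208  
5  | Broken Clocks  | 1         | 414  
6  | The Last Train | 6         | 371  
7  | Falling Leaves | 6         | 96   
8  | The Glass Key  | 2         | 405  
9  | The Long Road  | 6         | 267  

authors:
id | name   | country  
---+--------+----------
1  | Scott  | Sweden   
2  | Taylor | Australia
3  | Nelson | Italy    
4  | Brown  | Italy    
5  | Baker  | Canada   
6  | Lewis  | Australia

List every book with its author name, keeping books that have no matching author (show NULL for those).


LEFT JOIN keeps every row from books (the left table); where author_id has no match in authors, the author columns become NULL. Walk through each book:
  - book 1 (Quiet Streets): author_id=NULL, no match -> kept with NULL
  - book 2 (Midnight Sun): author_id=5 -> matches Baker
  - book 3 (The Blue Door): author_id=3 -> matches Nelson
  - book 4 (Stone Bridges): author_id=1 -> matches Scott
  - book 5 (Broken Clocks): author_id=1 -> matches Scott
  - book 6 (The Last Train): author_id=6 -> matches Lewis
  - book 7 (Falling Leaves): author_id=6 -> matches Lewis
  - book 8 (The Glass Key): author_id=2 -> matches Taylor
  - book 9 (The Long Road): author_id=6 -> matches Lewis
All 9 rows appear; 1 has NULL author.

SQL:
SELECT a.title, b.name AS author
FROM books a
LEFT JOIN authors b ON a.author_id = b.id

Result:
title          | author
---------------+-------
Quiet Streets  | NULL  
Midnight Sun   | Baker 
The Blue Door  | Nelson
Stone Bridges  | Scott 
Broken Clocks  | Scott 
The Last Train | Lewis 
Falling Leaves | Lewis 
The Glass Key  | Taylor
The Long Road  | Lewis 


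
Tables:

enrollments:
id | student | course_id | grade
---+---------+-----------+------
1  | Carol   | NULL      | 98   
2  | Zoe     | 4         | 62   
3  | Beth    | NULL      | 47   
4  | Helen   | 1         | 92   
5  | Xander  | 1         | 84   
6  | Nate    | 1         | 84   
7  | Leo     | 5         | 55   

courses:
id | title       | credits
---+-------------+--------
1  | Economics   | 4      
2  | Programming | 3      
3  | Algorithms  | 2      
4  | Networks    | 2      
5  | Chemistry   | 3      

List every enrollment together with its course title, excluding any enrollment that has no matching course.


INNER JOIN keeps only enrollments rows whose course_id matches an id in courses. Walk through each enrollment:
  - enrollment 1 (Carol): course_id=NULL, no match -> dropped
  - enrollment 2 (Zoe): course_id=4 -> matches Networks
  - enrollment 3 (Beth): course_id=NULL, no match -> dropped
  - enrollment 4 (Helen): course_id=1 -> matches Economics
  - enrollment 5 (Xander): course_id=1 -> matches Economics
  - enrollment 6 (Nate): course_id=1 -> matches Economics
  - enrollment 7 (Leo): course_id=5 -> matches Chemistry
So 2 of 7 rows are dropped.

SQL:
SELECT a.student, b.title AS course
FROM enrollments a
INNER JOIN courses b ON a.course_id = b.id

Result:
student | course   
--------+----------
Zoe     | Networks 
Helen   | Economics
Xander  | Economics
Nate    | Economics
Leo     | Chemistry


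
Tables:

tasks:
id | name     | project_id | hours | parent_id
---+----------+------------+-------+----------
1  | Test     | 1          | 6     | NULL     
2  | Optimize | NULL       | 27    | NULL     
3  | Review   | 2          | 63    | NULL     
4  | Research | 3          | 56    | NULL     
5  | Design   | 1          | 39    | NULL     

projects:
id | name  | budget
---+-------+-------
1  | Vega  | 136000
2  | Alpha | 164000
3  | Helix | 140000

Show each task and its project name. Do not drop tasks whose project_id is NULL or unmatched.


LEFT JOIN keeps every row from tasks (the left table); where project_id has no match in projects, the project columns become NULL. Walk through each task:
  - task 1 (Test): project_id=1 -> matches Vega
  - task 2 (Optimize): project_id=NULL, no match -> kept with NULL
  - task 3 (Review): project_id=2 -> matches Alpha
  - task 4 (Research): project_id=3 -> matches Helix
  - task 5 (Design): project_id=1 -> matches Vega
All 5 rows appear; 1 has NULL project.

SQL:
SELECT a.name, b.name AS project
FROM tasks a
LEFT JOIN projects b ON a.project_id = b.id

Result:
name     | project
---------+--------
Test     | Vega   
Optimize | NULL   
Review   | Alpha  
Research | Helix  
Design   | Vega   


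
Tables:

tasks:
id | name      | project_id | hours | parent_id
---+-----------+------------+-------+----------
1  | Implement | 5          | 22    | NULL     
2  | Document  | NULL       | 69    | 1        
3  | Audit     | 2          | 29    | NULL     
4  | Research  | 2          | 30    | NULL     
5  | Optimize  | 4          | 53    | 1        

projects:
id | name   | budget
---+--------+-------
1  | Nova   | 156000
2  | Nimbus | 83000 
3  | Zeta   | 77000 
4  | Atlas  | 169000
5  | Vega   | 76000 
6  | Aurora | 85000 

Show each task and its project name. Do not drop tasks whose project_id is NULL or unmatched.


LEFT JOIN keeps every row from tasks (the left table); where project_id has no match in projects, the project columns become NULL. Walk through each task:
  - task 1 (Implement): project_id=5 -> matches Vega
  - task 2 (Document): project_id=NULL, no match -> kept with NULL
  - task 3 (Audit): project_id=2 -> matches Nimbus
  - task 4 (Research): project_id=2 -> matches Nimbus
  - task 5 (Optimize): project_id=4 -> matches Atlas
All 5 rows appear; 1 has NULL project.

SQL:
SELECT a.name, b.name AS project
FROM tasks a
LEFT JOIN projects b ON a.project_id = b.id

Result:
name      | project
----------+--------
Implement | Vega   
Document  | NULL   
Audit     | Nimbus 
Research  | Nimbus 
Optimize  | Atlas  


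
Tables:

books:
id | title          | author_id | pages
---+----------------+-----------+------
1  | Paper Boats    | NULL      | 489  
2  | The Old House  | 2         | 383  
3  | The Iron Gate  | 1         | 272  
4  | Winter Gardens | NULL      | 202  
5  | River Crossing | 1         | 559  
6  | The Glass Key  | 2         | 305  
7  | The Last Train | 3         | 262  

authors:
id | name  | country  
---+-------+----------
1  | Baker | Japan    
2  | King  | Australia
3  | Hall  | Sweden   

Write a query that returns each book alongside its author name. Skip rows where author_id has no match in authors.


INNER JOIN keeps only books rows whose author_id matches an id in authors. Walk through each book:
  - book 1 (Paper Boats): author_id=NULL, no match -> dropped
  - book 2 (The Old House): author_id=2 -> matches King
  - book 3 (The Iron Gate): author_id=1 -> matches Baker
  - book 4 (Winter Gardens): author_id=NULL, no match -> dropped
  - book 5 (River Crossing): author_id=1 -> matches Baker
  - book 6 (The Glass Key): author_id=2 -> matches King
  - book 7 (The Last Train): author_id=3 -> matches Hall
So 2 of 7 rows are dropped.

SQL:
SELECT a.title, b.name AS author
FROM books a
INNER JOIN authors b ON a.author_id = b.id

Result:
title          | author
---------------+-------
The Old House  | King  
The Iron Gate  | Baker 
River Crossing | Baker 
The Glass Key  | King  
The Last Train | Hall  


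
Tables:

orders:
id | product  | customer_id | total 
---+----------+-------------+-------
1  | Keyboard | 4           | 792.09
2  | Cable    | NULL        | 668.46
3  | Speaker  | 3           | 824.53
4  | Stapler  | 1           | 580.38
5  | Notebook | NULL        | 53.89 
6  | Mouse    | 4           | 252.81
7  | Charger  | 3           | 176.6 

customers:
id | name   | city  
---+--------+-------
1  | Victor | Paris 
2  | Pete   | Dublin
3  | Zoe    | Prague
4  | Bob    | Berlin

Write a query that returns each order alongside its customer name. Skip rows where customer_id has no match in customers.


INNER JOIN keeps only orders rows whose customer_id matches an id in customers. Walk through each order:
  - order 1 (Keyboard): customer_id=4 -> matches Bob
  - order 2 (Cable): customer_id=NULL, no match -> dropped
  - order 3 (Speaker): customer_id=3 -> matches Zoe
  - order 4 (Stapler): customer_id=1 -> matches Victor
  - order 5 (Notebook): customer_id=NULL, no match -> dropped
  - order 6 (Mouse): customer_id=4 -> matches Bob
  - order 7 (Charger): customer_id=3 -> matches Zoe
So 2 of 7 rows are dropped.

SQL:
SELECT a.product, b.name AS customer
FROM orders a
INNER JOIN customers b ON a.customer_id = b.id

Result:
product  | customer
---------+---------
Keyboard | Bob     
Speaker  | Zoe     
Stapler  | Victor  
Mouse    | Bob     
Charger  | Zoe     
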